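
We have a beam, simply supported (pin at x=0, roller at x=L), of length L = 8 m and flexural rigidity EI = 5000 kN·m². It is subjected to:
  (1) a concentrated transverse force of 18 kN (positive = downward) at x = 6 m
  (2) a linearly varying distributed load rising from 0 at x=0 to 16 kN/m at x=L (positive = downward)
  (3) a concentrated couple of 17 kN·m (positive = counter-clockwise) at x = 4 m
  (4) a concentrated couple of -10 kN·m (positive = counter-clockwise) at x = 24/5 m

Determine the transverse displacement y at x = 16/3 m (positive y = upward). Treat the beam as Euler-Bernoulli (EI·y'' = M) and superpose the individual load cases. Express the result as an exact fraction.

Load 1 — point force P=18 kN at a=6 m (b=L-a=2):
  y_1 = -Pbx(L²-b²-x²)/(6LEI)  [x≤a] = -18·2·(16/3)·(8²-2²-(16/3)²)/(6·8·5000) = -142/5625 m
Load 2 — triangular load w₀=16 kN/m (0→w₀ over full span):
  y_2 = -w₀x(7L⁴-10L²x²+3x⁴)/(360LEI) = -16·(16/3)·(7·8⁴-10·8²·(16/3)²+3·(16/3)⁴)/(360·8·5000) = -34816/455625 m
Load 3 — applied couple M₀=17 kN·m at a=4 m (b=L-a=4):
  y_3 = (M₀x³/(6L)-M₀(x-a)²/2+C₁x)/EI  [x>a] with C₁=M₀(3b²-L²)/(6L)=-17/3 = (17·(16/3)³/(6·8)-17·((16/3)-4)²/2+(-17/3)·(16/3))/5000 = 17/10125 m
Load 4 — applied couple M₀=-10 kN·m at a=24/5 m (b=L-a=16/5):
  y_4 = (M₀x³/(6L)-M₀(x-a)²/2+C₁x)/EI  [x>a] with C₁=M₀(3b²-L²)/(6L)=104/15 = ((-10)·(16/3)³/(6·8)-(-10)·((16/3)-(24/5))²/2+(104/15)·(16/3))/5000 = 344/253125 m
Superposition: y = Σ y_i = -224669/2278125 m ≈ -0.098620 m

y(16/3) = -224669/2278125 m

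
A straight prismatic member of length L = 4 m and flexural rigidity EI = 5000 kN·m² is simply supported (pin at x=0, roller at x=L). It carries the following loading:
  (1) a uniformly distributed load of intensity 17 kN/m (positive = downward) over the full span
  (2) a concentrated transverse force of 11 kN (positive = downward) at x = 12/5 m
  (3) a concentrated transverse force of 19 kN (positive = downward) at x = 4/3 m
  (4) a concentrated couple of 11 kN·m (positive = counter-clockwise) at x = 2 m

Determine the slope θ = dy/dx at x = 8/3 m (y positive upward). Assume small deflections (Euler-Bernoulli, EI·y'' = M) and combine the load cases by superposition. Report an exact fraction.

θ(8/3) = 753671/101250000 rad

Load 1 — uniform load w=17 kN/m over full span:
  θ_1 = -w(L³-6Lx²+4x³)/(24EI) = -17·(4³-6·4·(8/3)²+4·(8/3)³)/(24·5000) = 221/50625 rad
Load 2 — point force P=11 kN at a=12/5 m (b=L-a=8/5):
  θ_2 = -Pa(2L²-6Lx+3x²+a²)/(6LEI)  [x>a] = -11·(12/5)·(2·4²-6·4·(8/3)+3·(8/3)²+(12/5)²)/(6·4·5000) = 253/234375 rad
Load 3 — point force P=19 kN at a=4/3 m (b=L-a=8/3):
  θ_3 = -Pa(2L²-6Lx+3x²+a²)/(6LEI)  [x>a] = -19·(4/3)·(2·4²-6·4·(8/3)+3·(8/3)²+(4/3)²)/(6·4·5000) = 19/10125 rad
Load 4 — applied couple M₀=11 kN·m at a=2 m (b=L-a=2):
  θ_4 = (M₀x²/(2L)-M₀(x-a)+C₁)/EI  [x>a] with C₁=M₀(3b²-L²)/(6L)=-11/6 = (11·(8/3)²/(2·4)-11·((8/3)-2)+(-11/6))/5000 = 11/90000 rad
Superposition: θ = Σ θ_i = 753671/101250000 rad ≈ 0.007444 rad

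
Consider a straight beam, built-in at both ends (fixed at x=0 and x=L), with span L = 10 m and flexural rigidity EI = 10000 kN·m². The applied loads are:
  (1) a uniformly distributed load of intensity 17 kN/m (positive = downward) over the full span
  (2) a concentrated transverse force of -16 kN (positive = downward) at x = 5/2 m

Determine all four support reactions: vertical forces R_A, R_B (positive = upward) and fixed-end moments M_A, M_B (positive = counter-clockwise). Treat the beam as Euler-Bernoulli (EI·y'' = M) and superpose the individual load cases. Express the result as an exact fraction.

R_A = 143/2 kN, M_A = 715/6 kN·m, R_B = 165/2 kN, M_B = -805/6 kN·m

Load 1 — uniform load w=17 kN/m over full span:
  R_A = wL/2 = 17·10/2 = 85 kN
  M_A = wL²/12 = 17·10²/12 = 425/3 kN·m
  R_B = wL/2 = 17·10/2 = 85 kN
  M_B = -wL²/12 = -17·10²/12 = -425/3 kN·m
Load 2 — point force P=-16 kN at a=5/2 m (b=L-a=15/2):
  R_A = Pb²(3a+b)/L³ = (-16)·(15/2)²·(3·(5/2)+(15/2))/10³ = -27/2 kN
  M_A = Pab²/L² = (-16)·(5/2)·(15/2)²/10² = -45/2 kN·m
  R_B = Pa²(a+3b)/L³ = (-16)·(5/2)²·((5/2)+3·(15/2))/10³ = -5/2 kN
  M_B = -Pa²b/L² = -(-16)·(5/2)²·(15/2)/10² = 15/2 kN·m
Superposition: R_A = 143/2 kN, M_A = 715/6 kN·m, R_B = 165/2 kN, M_B = -805/6 kN·m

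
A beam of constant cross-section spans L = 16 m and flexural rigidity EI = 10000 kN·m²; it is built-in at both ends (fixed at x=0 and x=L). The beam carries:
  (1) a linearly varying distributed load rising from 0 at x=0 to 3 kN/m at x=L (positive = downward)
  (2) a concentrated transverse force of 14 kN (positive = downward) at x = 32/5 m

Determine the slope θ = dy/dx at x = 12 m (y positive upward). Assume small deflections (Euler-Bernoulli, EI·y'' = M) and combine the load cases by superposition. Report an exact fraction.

θ(12) = 5987/625000 rad

Load 1 — triangular load w₀=3 kN/m (0→w₀ over full span):
  θ_1 = -w₀(2x(L-x)(L-2x)(x+2L)+x²(L-x)²)/(120LEI) = -3·(2·12·(16-12)·(16-2·12)·(12+2·16)+12²·(16-12)²)/(120·16·10000) = 123/25000 rad
Load 2 — point force P=14 kN at a=32/5 m (b=L-a=48/5):
  θ_2 = Pa²(L-x)(2bL-(3b+a)(L-x))/(2L³EI)  [x>a] = 14·(32/5)²·(16-12)·(2·(48/5)·16-(3·(48/5)+(32/5))·(16-12))/(2·16³·10000) = 364/78125 rad
Superposition: θ = Σ θ_i = 5987/625000 rad ≈ 0.009579 rad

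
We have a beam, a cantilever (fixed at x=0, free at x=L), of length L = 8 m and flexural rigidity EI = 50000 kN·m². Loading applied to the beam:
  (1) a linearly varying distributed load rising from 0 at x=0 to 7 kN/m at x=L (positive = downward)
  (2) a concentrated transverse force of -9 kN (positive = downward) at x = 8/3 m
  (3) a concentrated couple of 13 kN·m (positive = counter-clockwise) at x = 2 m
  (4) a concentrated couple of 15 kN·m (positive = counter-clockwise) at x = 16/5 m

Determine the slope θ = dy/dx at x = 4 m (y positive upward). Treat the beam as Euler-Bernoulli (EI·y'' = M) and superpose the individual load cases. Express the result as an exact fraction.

θ(4) = -83/15000 rad

Load 1 — triangular load w₀=7 kN/m (0→w₀ over full span):
  θ_1 = (w₀Lx²/4-w₀L²x/3-w₀x⁴/(24L))/EI = (7·8·4²/4-7·8²·4/3-7·4⁴/(24·8))/50000 = -287/37500 rad
Load 2 — point force P=-9 kN at a=8/3 m (b=L-a=16/3):
  θ_2 = -Pa²/(2EI)  [x>a] = -(-9)·(8/3)²/(2·50000) = 2/3125 rad
Load 3 — applied couple M₀=13 kN·m at a=2 m (b=L-a=6):
  θ_3 = M₀a/EI  [x>a] = 13·2/50000 = 13/25000 rad
Load 4 — applied couple M₀=15 kN·m at a=16/5 m (b=L-a=24/5):
  θ_4 = M₀a/EI  [x>a] = 15·(16/5)/50000 = 3/3125 rad
Superposition: θ = Σ θ_i = -83/15000 rad ≈ -0.005533 rad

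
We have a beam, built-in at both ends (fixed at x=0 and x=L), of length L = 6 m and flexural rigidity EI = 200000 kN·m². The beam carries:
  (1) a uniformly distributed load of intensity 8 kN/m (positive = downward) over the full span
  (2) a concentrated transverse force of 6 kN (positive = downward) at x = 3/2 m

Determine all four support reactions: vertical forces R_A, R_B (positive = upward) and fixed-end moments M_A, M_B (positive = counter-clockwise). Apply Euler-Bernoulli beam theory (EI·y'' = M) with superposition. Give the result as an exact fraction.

R_A = 465/16 kN, M_A = 465/16 kN·m, R_B = 399/16 kN, M_B = -411/16 kN·m

Load 1 — uniform load w=8 kN/m over full span:
  R_A = wL/2 = 8·6/2 = 24 kN
  M_A = wL²/12 = 8·6²/12 = 24 kN·m
  R_B = wL/2 = 8·6/2 = 24 kN
  M_B = -wL²/12 = -8·6²/12 = -24 kN·m
Load 2 — point force P=6 kN at a=3/2 m (b=L-a=9/2):
  R_A = Pb²(3a+b)/L³ = 6·(9/2)²·(3·(3/2)+(9/2))/6³ = 81/16 kN
  M_A = Pab²/L² = 6·(3/2)·(9/2)²/6² = 81/16 kN·m
  R_B = Pa²(a+3b)/L³ = 6·(3/2)²·((3/2)+3·(9/2))/6³ = 15/16 kN
  M_B = -Pa²b/L² = -6·(3/2)²·(9/2)/6² = -27/16 kN·m
Superposition: R_A = 465/16 kN, M_A = 465/16 kN·m, R_B = 399/16 kN, M_B = -411/16 kN·m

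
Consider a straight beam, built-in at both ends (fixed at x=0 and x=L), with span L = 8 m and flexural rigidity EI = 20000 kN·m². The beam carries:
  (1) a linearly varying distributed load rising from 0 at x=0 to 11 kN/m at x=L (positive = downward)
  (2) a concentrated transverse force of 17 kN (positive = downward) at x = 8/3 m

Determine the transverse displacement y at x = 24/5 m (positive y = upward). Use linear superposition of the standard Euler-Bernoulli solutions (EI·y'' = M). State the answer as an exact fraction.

y(24/5) = -3311936/791015625 m

Load 1 — triangular load w₀=11 kN/m (0→w₀ over full span):
  y_1 = -w₀x²(L-x)²(x+2L)/(120LEI) = -11·(24/5)²·(8-(24/5))²·((24/5)+2·8)/(120·8·20000) = -27456/9765625 m
Load 2 — point force P=17 kN at a=8/3 m (b=L-a=16/3):
  y_2 = -Pa²(L-x)²(3bL-(3b+a)(L-x))/(6L³EI)  [x>a] = -17·(8/3)²·(8-(24/5))²·(3·(16/3)·8-(3·(16/3)+(8/3))·(8-(24/5)))/(6·8³·20000) = -8704/6328125 m
Superposition: y = Σ y_i = -3311936/791015625 m ≈ -0.004187 m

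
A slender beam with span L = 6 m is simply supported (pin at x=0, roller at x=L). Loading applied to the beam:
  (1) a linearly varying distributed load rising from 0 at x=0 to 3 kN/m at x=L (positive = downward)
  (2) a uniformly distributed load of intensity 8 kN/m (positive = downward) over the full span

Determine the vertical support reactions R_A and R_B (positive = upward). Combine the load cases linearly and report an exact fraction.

R_A = 27 kN, R_B = 30 kN

Load 1 — triangular load w₀=3 kN/m (0→w₀ over full span):
  R_A = w₀L/6 = 3·6/6 = 3 kN
  R_B = w₀L/3 = 3·6/3 = 6 kN
Load 2 — uniform load w=8 kN/m over full span:
  R_A = wL/2 = 8·6/2 = 24 kN
  R_B = wL/2 = 8·6/2 = 24 kN
Superposition: R_A = 27 kN, R_B = 30 kN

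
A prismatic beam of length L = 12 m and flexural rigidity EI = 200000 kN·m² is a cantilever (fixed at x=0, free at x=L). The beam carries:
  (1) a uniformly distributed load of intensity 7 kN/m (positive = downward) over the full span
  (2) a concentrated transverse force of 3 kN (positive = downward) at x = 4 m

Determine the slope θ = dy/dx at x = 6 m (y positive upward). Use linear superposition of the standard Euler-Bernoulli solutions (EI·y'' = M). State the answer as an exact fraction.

Load 1 — uniform load w=7 kN/m over full span:
  θ_1 = -wx(x²-3Lx+3L²)/(6EI) = -7·6·(6²-3·12·6+3·12²)/(6·200000) = -441/50000 rad
Load 2 — point force P=3 kN at a=4 m (b=L-a=8):
  θ_2 = -Pa²/(2EI)  [x>a] = -3·4²/(2·200000) = -3/25000 rad
Superposition: θ = Σ θ_i = -447/50000 rad ≈ -0.008940 rad

θ(6) = -447/50000 rad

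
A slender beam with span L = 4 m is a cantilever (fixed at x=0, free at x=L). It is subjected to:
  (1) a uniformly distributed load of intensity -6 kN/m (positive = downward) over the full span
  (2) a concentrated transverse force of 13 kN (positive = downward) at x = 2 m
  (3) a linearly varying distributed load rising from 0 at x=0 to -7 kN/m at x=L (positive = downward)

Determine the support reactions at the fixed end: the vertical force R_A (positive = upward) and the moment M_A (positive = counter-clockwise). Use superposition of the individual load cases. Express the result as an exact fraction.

Load 1 — uniform load w=-6 kN/m over full span:
  R_A = wL = (-6)·4 = -24 kN
  M_A = wL²/2 = (-6)·4²/2 = -48 kN·m
Load 2 — point force P=13 kN at a=2 m (b=L-a=2):
  R_A = P = 13 kN
  M_A = Pa = 13·2 = 26 kN·m
Load 3 — triangular load w₀=-7 kN/m (0→w₀ over full span):
  R_A = w₀L/2 = (-7)·4/2 = -14 kN
  M_A = w₀L²/3 = (-7)·4²/3 = -112/3 kN·m
Superposition: R_A = -25 kN, M_A = -178/3 kN·m

R_A = -25 kN, M_A = -178/3 kN·m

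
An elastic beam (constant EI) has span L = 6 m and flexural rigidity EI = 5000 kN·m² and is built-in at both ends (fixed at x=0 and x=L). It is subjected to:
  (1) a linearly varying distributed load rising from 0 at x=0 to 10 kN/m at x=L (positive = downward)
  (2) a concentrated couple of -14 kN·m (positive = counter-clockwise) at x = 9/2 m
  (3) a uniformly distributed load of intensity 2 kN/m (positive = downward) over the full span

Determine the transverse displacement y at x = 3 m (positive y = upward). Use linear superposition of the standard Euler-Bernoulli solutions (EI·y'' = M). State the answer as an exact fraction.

Load 1 — triangular load w₀=10 kN/m (0→w₀ over full span):
  y_1 = -w₀x²(L-x)²(x+2L)/(120LEI) = -10·3²·(6-3)²·(3+2·6)/(120·6·5000) = -27/8000 m
Load 2 — applied couple M₀=-14 kN·m at a=9/2 m (b=L-a=3/2):
  y_2 = (R_Ax³/6 - M_Ax²/2)/EI  [x≤a] with R_A=-21/8, M_A=-35/8 = ((-21/8)·3³/6 - (-35/8)·3²/2)/5000 = 63/40000 m
Load 3 — uniform load w=2 kN/m over full span:
  y_3 = -wx²(L-x)²/(24EI) = -2·3²·(6-3)²/(24·5000) = -27/20000 m
Superposition: y = Σ y_i = -63/20000 m ≈ -0.003150 m

y(3) = -63/20000 m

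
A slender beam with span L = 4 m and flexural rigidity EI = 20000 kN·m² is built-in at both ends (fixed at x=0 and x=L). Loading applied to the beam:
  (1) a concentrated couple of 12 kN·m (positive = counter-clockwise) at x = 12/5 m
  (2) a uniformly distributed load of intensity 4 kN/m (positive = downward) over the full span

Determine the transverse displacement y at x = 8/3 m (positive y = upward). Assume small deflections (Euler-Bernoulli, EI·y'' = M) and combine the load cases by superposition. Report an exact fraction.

Load 1 — applied couple M₀=12 kN·m at a=12/5 m (b=L-a=8/5):
  y_1 = (R_Ax³/6 - M_Ax²/2 - M₀(x-a)²/2)/EI  [x>a] with R_A=108/25, M_A=96/25 = ((108/25)·(8/3)³/6 - (96/25)·(8/3)²/2 - 12·((8/3)-(12/5))²/2)/20000 = -1/46875 m
Load 2 — uniform load w=4 kN/m over full span:
  y_2 = -wx²(L-x)²/(24EI) = -4·(8/3)²·(4-(8/3))²/(24·20000) = -16/151875 m
Superposition: y = Σ y_i = -481/3796875 m ≈ -0.000127 m

y(8/3) = -481/3796875 m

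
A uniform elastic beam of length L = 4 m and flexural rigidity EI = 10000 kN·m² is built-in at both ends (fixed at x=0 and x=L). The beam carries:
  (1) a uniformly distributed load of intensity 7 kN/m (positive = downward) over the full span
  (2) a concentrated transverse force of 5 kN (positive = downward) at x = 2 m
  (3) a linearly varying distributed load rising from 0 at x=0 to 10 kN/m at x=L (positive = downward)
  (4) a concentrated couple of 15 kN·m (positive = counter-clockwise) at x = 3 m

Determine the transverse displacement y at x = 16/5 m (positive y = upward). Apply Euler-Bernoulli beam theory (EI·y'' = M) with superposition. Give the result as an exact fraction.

y(16/5) = -99137/187500000 m

Load 1 — uniform load w=7 kN/m over full span:
  y_1 = -wx²(L-x)²/(24EI) = -7·(16/5)²·(4-(16/5))²/(24·10000) = -224/1171875 m
Load 2 — point force P=5 kN at a=2 m (b=L-a=2):
  y_2 = -Pa²(L-x)²(3bL-(3b+a)(L-x))/(6L³EI)  [x>a] = -5·2²·(4-(16/5))²·(3·2·4-(3·2+2)·(4-(16/5)))/(6·4³·10000) = -11/187500 m
Load 3 — triangular load w₀=10 kN/m (0→w₀ over full span):
  y_3 = -w₀x²(L-x)²(x+2L)/(120LEI) = -10·(16/5)²·(4-(16/5))²·((16/5)+2·4)/(120·4·10000) = -896/5859375 m
Load 4 — applied couple M₀=15 kN·m at a=3 m (b=L-a=1):
  y_4 = (R_Ax³/6 - M_Ax²/2 - M₀(x-a)²/2)/EI  [x>a] with R_A=135/32, M_A=75/16 = ((135/32)·(16/5)³/6 - (75/16)·(16/5)²/2 - 15·((16/5)-3)²/2)/10000 = -63/500000 m
Superposition: y = Σ y_i = -99137/187500000 m ≈ -0.000529 m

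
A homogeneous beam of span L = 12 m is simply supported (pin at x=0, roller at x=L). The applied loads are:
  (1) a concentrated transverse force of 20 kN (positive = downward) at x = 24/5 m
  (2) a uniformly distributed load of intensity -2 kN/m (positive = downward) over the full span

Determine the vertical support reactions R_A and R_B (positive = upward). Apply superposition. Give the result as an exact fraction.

Load 1 — point force P=20 kN at a=24/5 m (b=L-a=36/5):
  R_A = Pb/L = 20·(36/5)/12 = 12 kN
  R_B = Pa/L = 20·(24/5)/12 = 8 kN
Load 2 — uniform load w=-2 kN/m over full span:
  R_A = wL/2 = (-2)·12/2 = -12 kN
  R_B = wL/2 = (-2)·12/2 = -12 kN
Superposition: R_A = 0 kN, R_B = -4 kN

R_A = 0 kN, R_B = -4 kN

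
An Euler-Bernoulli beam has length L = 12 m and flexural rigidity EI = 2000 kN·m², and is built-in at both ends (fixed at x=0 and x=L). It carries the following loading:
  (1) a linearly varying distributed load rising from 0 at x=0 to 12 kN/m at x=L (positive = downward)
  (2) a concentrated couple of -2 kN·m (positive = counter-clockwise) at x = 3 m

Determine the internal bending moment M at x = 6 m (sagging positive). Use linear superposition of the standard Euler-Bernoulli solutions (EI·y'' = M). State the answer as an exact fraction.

M(6) = 73/2 kN·m

Load 1 — triangular load w₀=12 kN/m (0→w₀ over full span):
  M_1 = 3w₀Lx/20 - w₀L²/30 - w₀x³/(6L) = 3·12·12·6/20 - 12·12²/30 - 12·6³/(6·12) = 36 kN·m
Load 2 — applied couple M₀=-2 kN·m at a=3 m (b=L-a=9):
  M_2 = R_Ax - M_A - M₀  [x>a] with R_A=-3/16, M_A=3/8 = (-3/16)·6 - (3/8) - (-2) = 1/2 kN·m
Superposition: M = Σ M_i = 73/2 kN·m ≈ 36.500000 kN·m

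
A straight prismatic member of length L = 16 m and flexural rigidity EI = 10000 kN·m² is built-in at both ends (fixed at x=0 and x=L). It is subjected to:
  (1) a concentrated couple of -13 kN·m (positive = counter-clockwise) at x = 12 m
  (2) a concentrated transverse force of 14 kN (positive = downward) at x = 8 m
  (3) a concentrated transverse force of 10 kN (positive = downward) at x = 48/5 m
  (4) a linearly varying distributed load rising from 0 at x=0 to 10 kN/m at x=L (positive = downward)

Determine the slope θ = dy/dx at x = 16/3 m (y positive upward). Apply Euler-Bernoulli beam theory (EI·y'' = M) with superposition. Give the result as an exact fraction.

Load 1 — applied couple M₀=-13 kN·m at a=12 m (b=L-a=4):
  θ_1 = (R_Ax²/2 - M_Ax)/EI  [x≤a] with R_A=-117/128, M_A=-65/16 = ((-117/128)·(16/3)²/2 - (-65/16)·(16/3))/10000 = 13/15000 rad
Load 2 — point force P=14 kN at a=8 m (b=L-a=8):
  θ_2 = -Pb²x(2aL-(3a+b)x)/(2L³EI)  [x≤a] = -14·8²·(16/3)·(2·8·16-(3·8+8)·(16/3))/(2·16³·10000) = -28/5625 rad
Load 3 — point force P=10 kN at a=48/5 m (b=L-a=32/5):
  θ_3 = -Pb²x(2aL-(3a+b)x)/(2L³EI)  [x≤a] = -10·(32/5)²·(16/3)·(2·(48/5)·16-(3·(48/5)+(32/5))·(16/3))/(2·16³·10000) = -448/140625 rad
Load 4 — triangular load w₀=10 kN/m (0→w₀ over full span):
  θ_4 = -w₀(2x(L-x)(L-2x)(x+2L)+x²(L-x)²)/(120LEI) = -10·(2·(16/3)·(16-(16/3))·(16-2·(16/3))·((16/3)+2·16)+(16/3)²·(16-(16/3))²)/(120·16·10000) = -2048/151875 rad
Superposition: θ = Σ θ_i = -631243/30375000 rad ≈ -0.020782 rad

θ(16/3) = -631243/30375000 rad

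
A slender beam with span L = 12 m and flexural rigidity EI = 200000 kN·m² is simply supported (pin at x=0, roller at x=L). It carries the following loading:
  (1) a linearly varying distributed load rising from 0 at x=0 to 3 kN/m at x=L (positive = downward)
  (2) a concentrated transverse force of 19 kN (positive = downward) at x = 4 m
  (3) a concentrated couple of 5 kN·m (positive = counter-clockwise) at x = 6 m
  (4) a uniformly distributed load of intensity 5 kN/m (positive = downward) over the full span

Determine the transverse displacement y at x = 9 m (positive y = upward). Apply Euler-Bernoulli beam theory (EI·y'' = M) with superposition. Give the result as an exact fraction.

y(9) = -156893/19200000 m

Load 1 — triangular load w₀=3 kN/m (0→w₀ over full span):
  y_1 = -w₀x(7L⁴-10L²x²+3x⁴)/(360LEI) = -3·9·(7·12⁴-10·12²·9²+3·9⁴)/(360·12·200000) = -9639/6400000 m
Load 2 — point force P=19 kN at a=4 m (b=L-a=8):
  y_2 = -Pa(L-x)(2Lx-a²-x²)/(6LEI)  [x>a] = -19·4·(12-9)·(2·12·9-4²-9²)/(6·12·200000) = -2261/1200000 m
Load 3 — applied couple M₀=5 kN·m at a=6 m (b=L-a=6):
  y_3 = (M₀x³/(6L)-M₀(x-a)²/2+C₁x)/EI  [x>a] with C₁=M₀(3b²-L²)/(6L)=-5/2 = (5·9³/(6·12)-5·(9-6)²/2+(-5/2)·9)/200000 = 9/320000 m
Load 4 — uniform load w=5 kN/m over full span:
  y_4 = -wx(L³-2Lx²+x³)/(24EI) = -5·9·(12³-2·12·9²+9³)/(24·200000) = -1539/320000 m
Superposition: y = Σ y_i = -156893/19200000 m ≈ -0.008172 m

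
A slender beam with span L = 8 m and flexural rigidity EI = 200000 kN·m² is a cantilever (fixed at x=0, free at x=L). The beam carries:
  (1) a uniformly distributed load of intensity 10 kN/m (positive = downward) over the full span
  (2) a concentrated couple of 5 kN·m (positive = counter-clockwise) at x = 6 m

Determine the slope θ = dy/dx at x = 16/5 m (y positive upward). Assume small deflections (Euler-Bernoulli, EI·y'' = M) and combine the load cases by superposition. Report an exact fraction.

θ(16/5) = -3061/937500 rad

Load 1 — uniform load w=10 kN/m over full span:
  θ_1 = -wx(x²-3Lx+3L²)/(6EI) = -10·(16/5)·((16/5)²-3·8·(16/5)+3·8²)/(6·200000) = -784/234375 rad
Load 2 — applied couple M₀=5 kN·m at a=6 m (b=L-a=2):
  θ_2 = M₀x/EI  [x≤a] = 5·(16/5)/200000 = 1/12500 rad
Superposition: θ = Σ θ_i = -3061/937500 rad ≈ -0.003265 rad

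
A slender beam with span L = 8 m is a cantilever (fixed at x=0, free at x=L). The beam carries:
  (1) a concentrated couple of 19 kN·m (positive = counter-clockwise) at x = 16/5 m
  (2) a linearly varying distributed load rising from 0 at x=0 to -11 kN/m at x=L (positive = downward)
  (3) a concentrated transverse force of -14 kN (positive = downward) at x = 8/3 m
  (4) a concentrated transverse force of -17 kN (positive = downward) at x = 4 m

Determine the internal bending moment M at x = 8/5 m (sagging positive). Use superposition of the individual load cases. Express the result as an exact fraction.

M(8/5) = 89977/375 kN·m

Load 1 — applied couple M₀=19 kN·m at a=16/5 m (b=L-a=24/5):
  M_1 = M₀  [x≤a] = 19 = 19 kN·m
Load 2 — triangular load w₀=-11 kN/m (0→w₀ over full span):
  M_2 = w₀Lx/2 - w₀L²/3 - w₀x³/(6L) = (-11)·8·(8/5)/2 - (-11)·8²/3 - (-11)·(8/5)³/(6·8) = 61952/375 kN·m
Load 3 — point force P=-14 kN at a=8/3 m (b=L-a=16/3):
  M_3 = -P(a-x)  [x≤a] = -(-14)·((8/3)-(8/5)) = 224/15 kN·m
Load 4 — point force P=-17 kN at a=4 m (b=L-a=4):
  M_4 = -P(a-x)  [x≤a] = -(-17)·(4-(8/5)) = 204/5 kN·m
Superposition: M = Σ M_i = 89977/375 kN·m ≈ 239.938667 kN·m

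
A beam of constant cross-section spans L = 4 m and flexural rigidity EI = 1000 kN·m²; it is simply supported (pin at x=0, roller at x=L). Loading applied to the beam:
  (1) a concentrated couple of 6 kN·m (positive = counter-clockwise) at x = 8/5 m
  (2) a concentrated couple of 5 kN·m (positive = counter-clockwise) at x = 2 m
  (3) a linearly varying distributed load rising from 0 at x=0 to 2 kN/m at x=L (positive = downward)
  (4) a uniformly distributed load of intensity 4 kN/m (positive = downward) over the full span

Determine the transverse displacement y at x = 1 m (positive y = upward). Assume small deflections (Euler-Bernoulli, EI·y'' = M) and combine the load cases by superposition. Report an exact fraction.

y(1) = -14191/1200000 m

Load 1 — applied couple M₀=6 kN·m at a=8/5 m (b=L-a=12/5):
  y_1 = (M₀x³/(6L)+C₁x)/EI  [x≤a] with C₁=M₀(3b²-L²)/(6L)=8/25 = (6·1³/(6·4)+(8/25)·1)/1000 = 57/100000 m
Load 2 — applied couple M₀=5 kN·m at a=2 m (b=L-a=2):
  y_2 = (M₀x³/(6L)+C₁x)/EI  [x≤a] with C₁=M₀(3b²-L²)/(6L)=-5/6 = (5·1³/(6·4)+(-5/6)·1)/1000 = -1/1600 m
Load 3 — triangular load w₀=2 kN/m (0→w₀ over full span):
  y_3 = -w₀x(7L⁴-10L²x²+3x⁴)/(360LEI) = -2·1·(7·4⁴-10·4²·1²+3·1⁴)/(360·4·1000) = -109/48000 m
Load 4 — uniform load w=4 kN/m over full span:
  y_4 = -wx(L³-2Lx²+x³)/(24EI) = -4·1·(4³-2·4·1²+1³)/(24·1000) = -19/2000 m
Superposition: y = Σ y_i = -14191/1200000 m ≈ -0.011826 m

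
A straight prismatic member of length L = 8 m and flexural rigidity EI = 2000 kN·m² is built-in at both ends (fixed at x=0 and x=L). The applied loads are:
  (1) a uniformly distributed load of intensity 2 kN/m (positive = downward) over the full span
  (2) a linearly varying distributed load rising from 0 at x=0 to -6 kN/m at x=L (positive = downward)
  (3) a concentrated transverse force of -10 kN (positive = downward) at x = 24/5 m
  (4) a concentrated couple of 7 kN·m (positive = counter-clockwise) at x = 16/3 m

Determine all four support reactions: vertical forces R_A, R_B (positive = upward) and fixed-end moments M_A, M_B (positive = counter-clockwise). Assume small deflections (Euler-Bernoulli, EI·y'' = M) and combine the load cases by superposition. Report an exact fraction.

Load 1 — uniform load w=2 kN/m over full span:
  R_A = wL/2 = 2·8/2 = 8 kN
  M_A = wL²/12 = 2·8²/12 = 32/3 kN·m
  R_B = wL/2 = 2·8/2 = 8 kN
  M_B = -wL²/12 = -2·8²/12 = -32/3 kN·m
Load 2 — triangular load w₀=-6 kN/m (0→w₀ over full span):
  R_A = 3w₀L/20 = 3·(-6)·8/20 = -36/5 kN
  M_A = w₀L²/30 = (-6)·8²/30 = -64/5 kN·m
  R_B = 7w₀L/20 = 7·(-6)·8/20 = -84/5 kN
  M_B = -w₀L²/20 = -(-6)·8²/20 = 96/5 kN·m
Load 3 — point force P=-10 kN at a=24/5 m (b=L-a=16/5):
  R_A = Pb²(3a+b)/L³ = (-10)·(16/5)²·(3·(24/5)+(16/5))/8³ = -88/25 kN
  M_A = Pab²/L² = (-10)·(24/5)·(16/5)²/8² = -192/25 kN·m
  R_B = Pa²(a+3b)/L³ = (-10)·(24/5)²·((24/5)+3·(16/5))/8³ = -162/25 kN
  M_B = -Pa²b/L² = -(-10)·(24/5)²·(16/5)/8² = 288/25 kN·m
Load 4 — applied couple M₀=7 kN·m at a=16/3 m (b=L-a=8/3):
  R_A = 6M₀ab/L³ = 6·7·(16/3)·(8/3)/8³ = 7/6 kN
  M_A = M₀b(2a-b)/L² = 7·(8/3)·(2·(16/3)-(8/3))/8² = 7/3 kN·m
  R_B = -6M₀ab/L³ = -6·7·(16/3)·(8/3)/8³ = -7/6 kN
  M_B = M₀a(2b-a)/L² = 7·(16/3)·(2·(8/3)-(16/3))/8² = 0 kN·m
Superposition: R_A = -233/150 kN, M_A = -187/25 kN·m, R_B = -2467/150 kN, M_B = 1504/75 kN·m

R_A = -233/150 kN, M_A = -187/25 kN·m, R_B = -2467/150 kN, M_B = 1504/75 kN·m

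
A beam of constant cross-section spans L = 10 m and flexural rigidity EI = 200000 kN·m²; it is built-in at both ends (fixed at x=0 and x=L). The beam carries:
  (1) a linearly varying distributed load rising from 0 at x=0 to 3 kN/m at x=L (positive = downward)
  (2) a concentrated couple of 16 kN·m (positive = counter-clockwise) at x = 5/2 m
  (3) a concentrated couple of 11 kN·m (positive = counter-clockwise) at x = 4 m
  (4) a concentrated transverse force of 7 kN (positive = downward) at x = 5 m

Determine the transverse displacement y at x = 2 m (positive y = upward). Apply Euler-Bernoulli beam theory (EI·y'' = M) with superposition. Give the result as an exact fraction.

y(2) = -14281/150000000 m

Load 1 — triangular load w₀=3 kN/m (0→w₀ over full span):
  y_1 = -w₀x²(L-x)²(x+2L)/(120LEI) = -3·2²·(10-2)²·(2+2·10)/(120·10·200000) = -11/156250 m
Load 2 — applied couple M₀=16 kN·m at a=5/2 m (b=L-a=15/2):
  y_2 = (R_Ax³/6 - M_Ax²/2)/EI  [x≤a] with R_A=9/5, M_A=-3 = ((9/5)·2³/6 - (-3)·2²/2)/200000 = 21/500000 m
Load 3 — applied couple M₀=11 kN·m at a=4 m (b=L-a=6):
  y_3 = (R_Ax³/6 - M_Ax²/2)/EI  [x≤a] with R_A=198/125, M_A=33/25 = ((198/125)·2³/6 - (33/25)·2²/2)/200000 = -33/12500000 m
Load 4 — point force P=7 kN at a=5 m (b=L-a=5):
  y_4 = -Pb²x²(3aL-(3a+b)x)/(6L³EI)  [x≤a] = -7·5²·2²·(3·5·10-(3·5+5)·2)/(6·10³·200000) = -77/1200000 m
Superposition: y = Σ y_i = -14281/150000000 m ≈ -0.000095 m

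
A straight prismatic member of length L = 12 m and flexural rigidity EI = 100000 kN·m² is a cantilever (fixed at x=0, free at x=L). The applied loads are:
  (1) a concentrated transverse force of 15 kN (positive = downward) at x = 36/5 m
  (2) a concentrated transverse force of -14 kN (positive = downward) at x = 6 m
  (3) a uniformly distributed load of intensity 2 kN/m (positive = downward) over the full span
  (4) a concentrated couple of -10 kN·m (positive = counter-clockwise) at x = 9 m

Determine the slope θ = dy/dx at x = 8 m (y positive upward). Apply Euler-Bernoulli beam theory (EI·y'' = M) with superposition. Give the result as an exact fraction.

Load 1 — point force P=15 kN at a=36/5 m (b=L-a=24/5):
  θ_1 = -Pa²/(2EI)  [x>a] = -15·(36/5)²/(2·100000) = -243/62500 rad
Load 2 — point force P=-14 kN at a=6 m (b=L-a=6):
  θ_2 = -Pa²/(2EI)  [x>a] = -(-14)·6²/(2·100000) = 63/25000 rad
Load 3 — uniform load w=2 kN/m over full span:
  θ_3 = -wx(x²-3Lx+3L²)/(6EI) = -2·8·(8²-3·12·8+3·12²)/(6·100000) = -52/9375 rad
Load 4 — applied couple M₀=-10 kN·m at a=9 m (b=L-a=3):
  θ_4 = M₀x/EI  [x≤a] = (-10)·8/100000 = -1/1250 rad
Superposition: θ = Σ θ_i = -2893/375000 rad ≈ -0.007715 rad

θ(8) = -2893/375000 rad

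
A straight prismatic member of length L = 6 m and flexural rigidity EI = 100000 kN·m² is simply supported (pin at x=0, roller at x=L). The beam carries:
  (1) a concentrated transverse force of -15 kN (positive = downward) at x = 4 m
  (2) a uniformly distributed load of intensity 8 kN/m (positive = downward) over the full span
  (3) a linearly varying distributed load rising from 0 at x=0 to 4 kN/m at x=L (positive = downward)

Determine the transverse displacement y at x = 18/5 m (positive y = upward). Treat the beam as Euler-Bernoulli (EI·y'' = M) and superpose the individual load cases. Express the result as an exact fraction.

y(18/5) = -406947/390625000 m

Load 1 — point force P=-15 kN at a=4 m (b=L-a=2):
  y_1 = -Pbx(L²-b²-x²)/(6LEI)  [x≤a] = -(-15)·2·(18/5)·(6²-2²-(18/5)²)/(6·6·100000) = 357/625000 m
Load 2 — uniform load w=8 kN/m over full span:
  y_2 = -wx(L³-2Lx²+x³)/(24EI) = -8·(18/5)·(6³-2·6·(18/5)²+(18/5)³)/(24·100000) = -2511/1953125 m
Load 3 — triangular load w₀=4 kN/m (0→w₀ over full span):
  y_3 = -w₀x(7L⁴-10L²x²+3x⁴)/(360LEI) = -4·(18/5)·(7·6⁴-10·6²·(18/5)²+3·(18/5)⁴)/(360·6·100000) = -15984/48828125 m
Superposition: y = Σ y_i = -406947/390625000 m ≈ -0.001042 m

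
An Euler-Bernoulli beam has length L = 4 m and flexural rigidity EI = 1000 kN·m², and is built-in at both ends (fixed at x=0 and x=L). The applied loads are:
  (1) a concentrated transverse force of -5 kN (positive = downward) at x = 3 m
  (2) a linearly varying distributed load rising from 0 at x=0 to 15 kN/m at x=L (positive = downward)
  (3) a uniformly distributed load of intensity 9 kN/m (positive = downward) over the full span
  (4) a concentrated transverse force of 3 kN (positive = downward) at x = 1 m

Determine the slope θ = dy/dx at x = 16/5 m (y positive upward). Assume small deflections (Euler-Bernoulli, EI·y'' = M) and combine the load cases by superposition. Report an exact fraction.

θ(16/5) = 1013/125000 rad

Load 1 — point force P=-5 kN at a=3 m (b=L-a=1):
  θ_1 = Pa²(L-x)(2bL-(3b+a)(L-x))/(2L³EI)  [x>a] = (-5)·3²·(4-(16/5))·(2·1·4-(3·1+3)·(4-(16/5)))/(2·4³·1000) = -9/10000 rad
Load 2 — triangular load w₀=15 kN/m (0→w₀ over full span):
  θ_2 = -w₀(2x(L-x)(L-2x)(x+2L)+x²(L-x)²)/(120LEI) = -15·(2·(16/5)·(4-(16/5))·(4-2·(16/5))·((16/5)+2·4)+(16/5)²·(4-(16/5))²)/(120·4·1000) = 64/15625 rad
Load 3 — uniform load w=9 kN/m over full span:
  θ_3 = -wx(L-x)(L-2x)/(12EI) = -9·(16/5)·(4-(16/5))·(4-2·(16/5))/(12·1000) = 72/15625 rad
Load 4 — point force P=3 kN at a=1 m (b=L-a=3):
  θ_4 = Pa²(L-x)(2bL-(3b+a)(L-x))/(2L³EI)  [x>a] = 3·1²·(4-(16/5))·(2·3·4-(3·3+1)·(4-(16/5)))/(2·4³·1000) = 3/10000 rad
Superposition: θ = Σ θ_i = 1013/125000 rad ≈ 0.008104 rad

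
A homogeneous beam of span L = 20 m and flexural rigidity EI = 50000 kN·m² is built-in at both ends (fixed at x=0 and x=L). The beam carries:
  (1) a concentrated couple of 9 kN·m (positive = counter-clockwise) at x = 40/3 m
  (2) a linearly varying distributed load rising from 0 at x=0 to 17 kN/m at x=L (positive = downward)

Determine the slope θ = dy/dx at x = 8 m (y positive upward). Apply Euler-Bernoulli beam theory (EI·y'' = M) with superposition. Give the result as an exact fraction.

θ(8) = -207/31250 rad

Load 1 — applied couple M₀=9 kN·m at a=40/3 m (b=L-a=20/3):
  θ_1 = (R_Ax²/2 - M_Ax)/EI  [x≤a] with R_A=3/5, M_A=3 = ((3/5)·8²/2 - 3·8)/50000 = -3/31250 rad
Load 2 — triangular load w₀=17 kN/m (0→w₀ over full span):
  θ_2 = -w₀(2x(L-x)(L-2x)(x+2L)+x²(L-x)²)/(120LEI) = -17·(2·8·(20-8)·(20-2·8)·(8+2·20)+8²·(20-8)²)/(120·20·50000) = -102/15625 rad
Superposition: θ = Σ θ_i = -207/31250 rad ≈ -0.006624 rad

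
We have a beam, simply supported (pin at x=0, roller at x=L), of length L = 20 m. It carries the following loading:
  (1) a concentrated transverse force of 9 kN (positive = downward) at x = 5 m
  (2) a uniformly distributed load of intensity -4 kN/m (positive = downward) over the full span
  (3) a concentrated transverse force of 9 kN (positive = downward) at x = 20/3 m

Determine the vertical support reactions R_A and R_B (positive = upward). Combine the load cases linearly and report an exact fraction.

R_A = -109/4 kN, R_B = -139/4 kN

Load 1 — point force P=9 kN at a=5 m (b=L-a=15):
  R_A = Pb/L = 9·15/20 = 27/4 kN
  R_B = Pa/L = 9·5/20 = 9/4 kN
Load 2 — uniform load w=-4 kN/m over full span:
  R_A = wL/2 = (-4)·20/2 = -40 kN
  R_B = wL/2 = (-4)·20/2 = -40 kN
Load 3 — point force P=9 kN at a=20/3 m (b=L-a=40/3):
  R_A = Pb/L = 9·(40/3)/20 = 6 kN
  R_B = Pa/L = 9·(20/3)/20 = 3 kN
Superposition: R_A = -109/4 kN, R_B = -139/4 kN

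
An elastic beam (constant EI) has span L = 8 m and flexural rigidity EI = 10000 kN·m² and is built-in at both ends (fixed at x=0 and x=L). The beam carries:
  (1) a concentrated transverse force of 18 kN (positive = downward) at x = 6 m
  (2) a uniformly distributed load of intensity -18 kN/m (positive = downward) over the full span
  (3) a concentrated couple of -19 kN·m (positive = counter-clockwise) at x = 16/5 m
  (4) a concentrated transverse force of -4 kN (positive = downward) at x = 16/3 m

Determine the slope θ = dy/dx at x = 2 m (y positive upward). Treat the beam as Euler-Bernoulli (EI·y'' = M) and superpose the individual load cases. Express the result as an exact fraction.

Load 1 — point force P=18 kN at a=6 m (b=L-a=2):
  θ_1 = -Pb²x(2aL-(3a+b)x)/(2L³EI)  [x≤a] = -18·2²·2·(2·6·8-(3·6+2)·2)/(2·8³·10000) = -63/80000 rad
Load 2 — uniform load w=-18 kN/m over full span:
  θ_2 = -wx(L-x)(L-2x)/(12EI) = -(-18)·2·(8-2)·(8-2·2)/(12·10000) = 9/1250 rad
Load 3 — applied couple M₀=-19 kN·m at a=16/5 m (b=L-a=24/5):
  θ_3 = (R_Ax²/2 - M_Ax)/EI  [x≤a] with R_A=-171/50, M_A=-57/25 = ((-171/50)·2²/2 - (-57/25)·2)/10000 = -57/250000 rad
Load 4 — point force P=-4 kN at a=16/3 m (b=L-a=8/3):
  θ_4 = -Pb²x(2aL-(3a+b)x)/(2L³EI)  [x≤a] = -(-4)·(8/3)²·2·(2·(16/3)·8-(3·(16/3)+(8/3))·2)/(2·8³·10000) = 1/3750 rad
Superposition: θ = Σ θ_i = 38707/6000000 rad ≈ 0.006451 rad

θ(2) = 38707/6000000 rad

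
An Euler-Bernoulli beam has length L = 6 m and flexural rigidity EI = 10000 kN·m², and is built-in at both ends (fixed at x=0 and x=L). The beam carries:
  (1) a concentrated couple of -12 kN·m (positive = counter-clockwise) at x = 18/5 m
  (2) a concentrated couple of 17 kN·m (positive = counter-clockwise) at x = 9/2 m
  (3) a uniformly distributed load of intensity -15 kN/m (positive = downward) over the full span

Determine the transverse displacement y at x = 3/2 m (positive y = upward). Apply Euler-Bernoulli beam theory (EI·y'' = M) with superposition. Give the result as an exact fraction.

Load 1 — applied couple M₀=-12 kN·m at a=18/5 m (b=L-a=12/5):
  y_1 = (R_Ax³/6 - M_Ax²/2)/EI  [x≤a] with R_A=-72/25, M_A=-96/25 = ((-72/25)·(3/2)³/6 - (-96/25)·(3/2)²/2)/10000 = 27/100000 m
Load 2 — applied couple M₀=17 kN·m at a=9/2 m (b=L-a=3/2):
  y_2 = (R_Ax³/6 - M_Ax²/2)/EI  [x≤a] with R_A=51/16, M_A=85/16 = ((51/16)·(3/2)³/6 - (85/16)·(3/2)²/2)/10000 = -1071/2560000 m
Load 3 — uniform load w=-15 kN/m over full span:
  y_3 = -wx²(L-x)²/(24EI) = -(-15)·(3/2)²·(6-(3/2))²/(24·10000) = 729/256000 m
Superposition: y = Σ y_i = 34551/12800000 m ≈ 0.002699 m

y(3/2) = 34551/12800000 m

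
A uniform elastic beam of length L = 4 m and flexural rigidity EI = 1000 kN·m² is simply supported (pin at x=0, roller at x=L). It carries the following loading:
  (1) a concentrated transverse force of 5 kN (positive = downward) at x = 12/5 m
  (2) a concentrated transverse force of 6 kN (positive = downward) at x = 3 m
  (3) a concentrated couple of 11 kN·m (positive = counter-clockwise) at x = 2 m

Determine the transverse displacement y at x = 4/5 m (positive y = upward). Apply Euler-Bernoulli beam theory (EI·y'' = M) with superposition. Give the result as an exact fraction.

y(4/5) = -2819/375000 m

Load 1 — point force P=5 kN at a=12/5 m (b=L-a=8/5):
  y_1 = -Pbx(L²-b²-x²)/(6LEI)  [x≤a] = -5·(8/5)·(4/5)·(4²-(8/5)²-(4/5)²)/(6·4·1000) = -32/9375 m
Load 2 — point force P=6 kN at a=3 m (b=L-a=1):
  y_2 = -Pbx(L²-b²-x²)/(6LEI)  [x≤a] = -6·1·(4/5)·(4²-1²-(4/5)²)/(6·4·1000) = -359/125000 m
Load 3 — applied couple M₀=11 kN·m at a=2 m (b=L-a=2):
  y_3 = (M₀x³/(6L)+C₁x)/EI  [x≤a] with C₁=M₀(3b²-L²)/(6L)=-11/6 = (11·(4/5)³/(6·4)+(-11/6)·(4/5))/1000 = -77/62500 m
Superposition: y = Σ y_i = -2819/375000 m ≈ -0.007517 m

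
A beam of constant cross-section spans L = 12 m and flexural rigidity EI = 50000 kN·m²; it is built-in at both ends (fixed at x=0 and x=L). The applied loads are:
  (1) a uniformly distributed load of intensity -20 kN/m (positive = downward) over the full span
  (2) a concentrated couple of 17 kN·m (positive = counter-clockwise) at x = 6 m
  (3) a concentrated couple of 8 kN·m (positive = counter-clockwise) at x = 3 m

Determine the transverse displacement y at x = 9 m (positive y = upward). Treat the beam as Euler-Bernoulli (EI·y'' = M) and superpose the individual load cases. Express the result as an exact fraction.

Load 1 — uniform load w=-20 kN/m over full span:
  y_1 = -wx²(L-x)²/(24EI) = -(-20)·9²·(12-9)²/(24·50000) = 243/20000 m
Load 2 — applied couple M₀=17 kN·m at a=6 m (b=L-a=6):
  y_2 = (R_Ax³/6 - M_Ax²/2 - M₀(x-a)²/2)/EI  [x>a] with R_A=17/8, M_A=17/4 = ((17/8)·9³/6 - (17/4)·9²/2 - 17·(9-6)²/2)/50000 = 153/800000 m
Load 3 — applied couple M₀=8 kN·m at a=3 m (b=L-a=9):
  y_3 = (R_Ax³/6 - M_Ax²/2 - M₀(x-a)²/2)/EI  [x>a] with R_A=3/4, M_A=-3/2 = ((3/4)·9³/6 - (-3/2)·9²/2 - 8·(9-3)²/2)/50000 = 63/400000 m
Superposition: y = Σ y_i = 9999/800000 m ≈ 0.012499 m

y(9) = 9999/800000 m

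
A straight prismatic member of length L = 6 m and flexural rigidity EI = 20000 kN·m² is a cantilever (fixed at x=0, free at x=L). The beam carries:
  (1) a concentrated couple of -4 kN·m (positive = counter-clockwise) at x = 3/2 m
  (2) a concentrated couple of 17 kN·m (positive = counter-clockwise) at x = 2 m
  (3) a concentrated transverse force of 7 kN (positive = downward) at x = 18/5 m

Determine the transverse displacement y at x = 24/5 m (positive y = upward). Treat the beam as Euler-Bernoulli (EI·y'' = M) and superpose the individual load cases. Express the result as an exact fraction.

y(24/5) = -14599/5000000 m

Load 1 — applied couple M₀=-4 kN·m at a=3/2 m (b=L-a=9/2):
  y_1 = M₀a(2x-a)/(2EI)  [x>a] = (-4)·(3/2)·(2·(24/5)-(3/2))/(2·20000) = -243/200000 m
Load 2 — applied couple M₀=17 kN·m at a=2 m (b=L-a=4):
  y_2 = M₀a(2x-a)/(2EI)  [x>a] = 17·2·(2·(24/5)-2)/(2·20000) = 323/50000 m
Load 3 — point force P=7 kN at a=18/5 m (b=L-a=12/5):
  y_3 = -Pa²(3x-a)/(6EI)  [x>a] = -7·(18/5)²·(3·(24/5)-(18/5))/(6·20000) = -5103/625000 m
Superposition: y = Σ y_i = -14599/5000000 m ≈ -0.002920 m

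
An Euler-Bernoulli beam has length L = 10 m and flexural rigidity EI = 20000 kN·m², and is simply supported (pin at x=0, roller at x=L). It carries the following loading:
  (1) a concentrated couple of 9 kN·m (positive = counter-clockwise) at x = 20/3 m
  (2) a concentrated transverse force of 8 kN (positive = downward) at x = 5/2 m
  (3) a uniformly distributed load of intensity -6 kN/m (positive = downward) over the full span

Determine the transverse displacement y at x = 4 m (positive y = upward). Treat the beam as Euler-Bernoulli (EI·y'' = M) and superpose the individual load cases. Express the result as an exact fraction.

Load 1 — applied couple M₀=9 kN·m at a=20/3 m (b=L-a=10/3):
  y_1 = (M₀x³/(6L)+C₁x)/EI  [x≤a] with C₁=M₀(3b²-L²)/(6L)=-10 = (9·4³/(6·10)+(-10)·4)/20000 = -19/12500 m
Load 2 — point force P=8 kN at a=5/2 m (b=L-a=15/2):
  y_2 = -Pa(L-x)(2Lx-a²-x²)/(6LEI)  [x>a] = -8·(5/2)·(10-4)·(2·10·4-(5/2)²-4²)/(6·10·20000) = -231/40000 m
Load 3 — uniform load w=-6 kN/m over full span:
  y_3 = -wx(L³-2Lx²+x³)/(24EI) = -(-6)·4·(10³-2·10·4²+4³)/(24·20000) = 93/2500 m
Superposition: y = Σ y_i = 5981/200000 m ≈ 0.029905 m

y(4) = 5981/200000 m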